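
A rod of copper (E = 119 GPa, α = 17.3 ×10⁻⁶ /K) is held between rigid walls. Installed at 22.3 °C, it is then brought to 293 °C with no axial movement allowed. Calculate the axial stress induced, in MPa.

557 MPa

ΔT = 270.7 K. Constrained thermal stress σ = E·α·ΔT = 119.0×10³ MPa × 17.3×10⁻⁶ × 270.7 = 557 MPa (compressive).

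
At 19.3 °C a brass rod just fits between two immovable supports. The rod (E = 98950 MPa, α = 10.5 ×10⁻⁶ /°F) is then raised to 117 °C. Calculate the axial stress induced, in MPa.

E = 98950 MPa = 98.95 GPa.
α = 10.5×10⁻⁶/°F × 9/5 = 18.9×10⁻⁶/K.
ΔT = 97.70 K. Constrained thermal stress σ = E·α·ΔT = 98.95×10³ MPa × 18.9×10⁻⁶ × 97.70 = 183 MPa (compressive).

183 MPa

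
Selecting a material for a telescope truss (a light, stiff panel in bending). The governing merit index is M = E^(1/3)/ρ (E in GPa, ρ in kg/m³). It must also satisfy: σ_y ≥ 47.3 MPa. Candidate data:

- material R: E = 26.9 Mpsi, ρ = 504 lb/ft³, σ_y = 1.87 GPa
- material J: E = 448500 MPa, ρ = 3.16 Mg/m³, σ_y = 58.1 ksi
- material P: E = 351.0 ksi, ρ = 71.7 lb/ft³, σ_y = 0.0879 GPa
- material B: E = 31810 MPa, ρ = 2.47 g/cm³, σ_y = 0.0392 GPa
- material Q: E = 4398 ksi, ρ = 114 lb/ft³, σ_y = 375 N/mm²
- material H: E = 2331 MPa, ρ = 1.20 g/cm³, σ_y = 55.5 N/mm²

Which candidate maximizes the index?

material J

Screen on constraints: σ_y ≥ 47.3 MPa. Survivors: material R, material J, material P, material Q, material H.
Normalizing units and computing the index:
  material R: E = 185.5 GPa, ρ = 8073 kg/m³
  material J: E = 448.5 GPa, ρ = 3160 kg/m³
  material P: E = 2.420 GPa, ρ = 1149 kg/m³
  material Q: E = 30.32 GPa, ρ = 1826 kg/m³
  material H: E = 2.331 GPa, ρ = 1200 kg/m³
  material J: M = 2.42×10⁻³
  material Q: M = 1.71×10⁻³
  material P: M = 1.17×10⁻³
  material H: M = 1.10×10⁻³
  material R: M = 0.706×10⁻³
The maximum is for material J.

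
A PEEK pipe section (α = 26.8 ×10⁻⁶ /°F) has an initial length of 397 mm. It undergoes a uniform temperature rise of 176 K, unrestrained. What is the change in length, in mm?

3.37 mm

Convert α: 26.8×10⁻⁶/°F × (9/5) = 48.2×10⁻⁶/K.
ΔL = α·L₀·ΔT = 48.2×10⁻⁶ × 397 mm × 176.0 K = 3.37 mm.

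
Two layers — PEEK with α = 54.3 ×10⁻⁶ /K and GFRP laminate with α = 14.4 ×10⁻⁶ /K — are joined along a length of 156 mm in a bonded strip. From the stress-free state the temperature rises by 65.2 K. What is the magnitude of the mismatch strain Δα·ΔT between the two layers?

2.60×10⁻³

Δα = |54.3 − 14.4|×10⁻⁶/K = 39.9×10⁻⁶/K.
Mismatch strain = Δα·ΔT = 39.9×10⁻⁶ × 65.2 = 2.60×10⁻³.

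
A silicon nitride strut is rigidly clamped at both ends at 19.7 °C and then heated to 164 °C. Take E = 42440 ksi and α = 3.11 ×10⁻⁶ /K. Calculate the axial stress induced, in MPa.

131 MPa

E = 42440 ksi = 292.6 GPa.
ΔT = 144.3 K. Constrained thermal stress σ = E·α·ΔT = 292.6×10³ MPa × 3.11×10⁻⁶ × 144.3 = 131 MPa (compressive).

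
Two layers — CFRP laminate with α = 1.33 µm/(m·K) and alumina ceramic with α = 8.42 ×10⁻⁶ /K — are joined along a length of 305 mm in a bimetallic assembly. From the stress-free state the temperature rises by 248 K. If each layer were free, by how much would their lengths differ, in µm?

Δα = |1.33 − 8.42|×10⁻⁶/K = 7.09×10⁻⁶/K.
ΔL_mismatch = Δα·L·ΔT = 7.09×10⁻⁶ × 305.0 mm × 248.0 K = 536 µm.

536 µm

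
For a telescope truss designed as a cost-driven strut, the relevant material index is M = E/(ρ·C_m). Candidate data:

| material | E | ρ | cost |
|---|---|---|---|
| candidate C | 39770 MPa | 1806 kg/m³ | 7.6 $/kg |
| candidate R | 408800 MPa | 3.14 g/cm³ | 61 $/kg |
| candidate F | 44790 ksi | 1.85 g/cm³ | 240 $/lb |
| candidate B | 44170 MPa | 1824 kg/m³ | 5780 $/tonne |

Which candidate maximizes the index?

candidate B

Normalizing units and computing the index:
  candidate C: E = 39.77 GPa, ρ = 1806 kg/m³, cost = 7.600 $/kg
  candidate R: E = 408.8 GPa, ρ = 3140 kg/m³, cost = 61.00 $/kg
  candidate F: E = 308.8 GPa, ρ = 1850 kg/m³, cost = 529.1 $/kg
  candidate B: E = 44.17 GPa, ρ = 1824 kg/m³, cost = 5.780 $/kg
  candidate B: M = 4.19 MN·m per $
  candidate C: M = 2.90 MN·m per $
  candidate R: M = 2.13 MN·m per $
  candidate F: M = 0.315 MN·m per $
Candidate B ranks first.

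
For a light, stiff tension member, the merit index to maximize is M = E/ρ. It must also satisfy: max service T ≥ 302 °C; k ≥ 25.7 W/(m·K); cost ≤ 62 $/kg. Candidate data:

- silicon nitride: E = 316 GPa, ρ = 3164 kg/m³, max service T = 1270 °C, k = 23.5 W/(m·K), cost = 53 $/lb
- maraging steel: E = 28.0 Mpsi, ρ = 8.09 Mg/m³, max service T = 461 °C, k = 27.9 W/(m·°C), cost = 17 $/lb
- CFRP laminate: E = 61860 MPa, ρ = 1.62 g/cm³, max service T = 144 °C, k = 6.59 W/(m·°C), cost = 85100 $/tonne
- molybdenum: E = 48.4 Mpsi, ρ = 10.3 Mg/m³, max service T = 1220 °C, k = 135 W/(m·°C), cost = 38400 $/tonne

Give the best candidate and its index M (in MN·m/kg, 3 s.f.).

molybdenum, M = 32.4 MN·m/kg

Screen on constraints: max service T ≥ 302 °C; k ≥ 25.7 W/(m·K); cost ≤ 62 $/kg. Survivors: maraging steel, molybdenum.
Normalizing units and computing the index:
  maraging steel: E = 193.1 GPa, ρ = 8090 kg/m³
  molybdenum: E = 333.7 GPa, ρ = 10300 kg/m³
  molybdenum: M = 32.4 MN·m/kg
  maraging steel: M = 23.9 MN·m/kg
Molybdenum has the largest M.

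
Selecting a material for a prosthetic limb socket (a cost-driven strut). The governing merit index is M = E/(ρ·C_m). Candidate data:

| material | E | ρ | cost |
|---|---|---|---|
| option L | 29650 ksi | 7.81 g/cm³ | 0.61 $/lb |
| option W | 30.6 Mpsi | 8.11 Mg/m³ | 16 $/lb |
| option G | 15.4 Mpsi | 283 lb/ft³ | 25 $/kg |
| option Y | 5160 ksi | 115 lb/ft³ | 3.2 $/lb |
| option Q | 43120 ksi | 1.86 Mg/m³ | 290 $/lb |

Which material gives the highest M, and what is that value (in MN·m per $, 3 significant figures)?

option L, M = 19.5 MN·m per $

Convert each candidate to consistent units, then evaluate M:
  option L: E = 204.4 GPa, ρ = 7810 kg/m³, cost = 1.345 $/kg
  option W: E = 211.0 GPa, ρ = 8110 kg/m³, cost = 35.27 $/kg
  option G: E = 106.2 GPa, ρ = 4533 kg/m³, cost = 25.00 $/kg
  option Y: E = 35.58 GPa, ρ = 1842 kg/m³, cost = 7.055 $/kg
  option Q: E = 297.3 GPa, ρ = 1860 kg/m³, cost = 639.3 $/kg
  option L: M = 19.5 MN·m per $
  option Y: M = 2.74 MN·m per $
  option G: M = 0.937 MN·m per $
  option W: M = 0.738 MN·m per $
  option Q: M = 0.250 MN·m per $
The maximum is for option L.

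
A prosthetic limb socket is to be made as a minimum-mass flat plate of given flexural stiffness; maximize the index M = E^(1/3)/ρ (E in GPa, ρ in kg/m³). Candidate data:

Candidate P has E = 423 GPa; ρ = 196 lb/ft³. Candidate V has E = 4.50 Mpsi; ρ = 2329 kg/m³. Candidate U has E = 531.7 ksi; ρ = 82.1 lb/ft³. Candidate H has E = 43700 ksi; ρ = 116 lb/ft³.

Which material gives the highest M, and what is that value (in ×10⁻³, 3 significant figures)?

candidate H, M = 3.61×10⁻³

Convert each candidate to consistent units, then evaluate M:
  candidate P: E = 423.0 GPa, ρ = 3140 kg/m³
  candidate V: E = 31.03 GPa, ρ = 2329 kg/m³
  candidate U: E = 3.666 GPa, ρ = 1315 kg/m³
  candidate H: E = 301.3 GPa, ρ = 1858 kg/m³
  candidate H: M = 3.61×10⁻³
  candidate P: M = 2.39×10⁻³
  candidate V: M = 1.35×10⁻³
  candidate U: M = 1.17×10⁻³
The maximum is for candidate H.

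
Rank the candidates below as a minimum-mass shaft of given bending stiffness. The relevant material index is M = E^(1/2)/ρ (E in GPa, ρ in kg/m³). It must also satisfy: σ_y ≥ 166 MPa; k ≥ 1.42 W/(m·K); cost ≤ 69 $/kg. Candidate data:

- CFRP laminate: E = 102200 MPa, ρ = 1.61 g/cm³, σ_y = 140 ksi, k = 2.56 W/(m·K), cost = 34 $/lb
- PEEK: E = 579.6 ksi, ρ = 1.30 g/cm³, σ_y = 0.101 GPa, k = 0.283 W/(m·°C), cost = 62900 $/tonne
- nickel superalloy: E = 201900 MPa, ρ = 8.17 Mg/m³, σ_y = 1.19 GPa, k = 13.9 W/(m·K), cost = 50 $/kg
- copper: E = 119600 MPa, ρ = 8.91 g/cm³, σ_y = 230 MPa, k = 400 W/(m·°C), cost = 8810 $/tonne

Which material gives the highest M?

nickel superalloy

Screen on constraints: σ_y ≥ 166 MPa; k ≥ 1.42 W/(m·K); cost ≤ 69 $/kg. Survivors: nickel superalloy, copper.
After converting to SI:
  nickel superalloy: E = 201.9 GPa, ρ = 8170 kg/m³
  copper: E = 119.6 GPa, ρ = 8910 kg/m³
  nickel superalloy: M = 1.74×10⁻³
  copper: M = 1.23×10⁻³
Highest index: nickel superalloy.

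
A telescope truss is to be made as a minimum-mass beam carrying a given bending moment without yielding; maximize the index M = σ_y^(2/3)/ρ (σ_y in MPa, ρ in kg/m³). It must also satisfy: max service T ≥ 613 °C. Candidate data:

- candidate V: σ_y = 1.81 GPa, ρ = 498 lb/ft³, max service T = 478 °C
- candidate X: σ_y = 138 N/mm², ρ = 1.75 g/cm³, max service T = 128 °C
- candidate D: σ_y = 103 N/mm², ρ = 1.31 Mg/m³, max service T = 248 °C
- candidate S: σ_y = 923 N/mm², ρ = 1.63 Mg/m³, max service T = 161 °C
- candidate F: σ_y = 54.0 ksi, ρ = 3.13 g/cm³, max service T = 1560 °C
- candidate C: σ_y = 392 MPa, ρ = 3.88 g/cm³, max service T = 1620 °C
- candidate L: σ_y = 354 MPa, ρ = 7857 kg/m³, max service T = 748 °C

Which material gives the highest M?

Screen on constraints: max service T ≥ 613 °C. Survivors: candidate F, candidate C, candidate L.
Normalizing units and computing the index:
  candidate F: σ_y = 372.3 MPa, ρ = 3130 kg/m³
  candidate C: σ_y = 392.0 MPa, ρ = 3880 kg/m³
  candidate L: σ_y = 354.0 MPa, ρ = 7857 kg/m³
  candidate F: M = 16.5×10⁻³
  candidate C: M = 13.8×10⁻³
  candidate L: M = 6.37×10⁻³
Highest index: candidate F.

candidate F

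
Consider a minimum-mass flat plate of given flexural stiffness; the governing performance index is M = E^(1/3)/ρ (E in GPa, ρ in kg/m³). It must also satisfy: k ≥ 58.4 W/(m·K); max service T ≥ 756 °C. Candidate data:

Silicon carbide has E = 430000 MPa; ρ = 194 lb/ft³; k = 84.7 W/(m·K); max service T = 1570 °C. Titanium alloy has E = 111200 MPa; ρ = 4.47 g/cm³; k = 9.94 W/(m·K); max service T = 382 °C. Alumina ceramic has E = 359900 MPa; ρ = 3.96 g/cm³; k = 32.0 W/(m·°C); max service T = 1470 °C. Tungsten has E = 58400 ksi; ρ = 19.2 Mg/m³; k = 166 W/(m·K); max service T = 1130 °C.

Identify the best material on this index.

silicon carbide

Screen on constraints: k ≥ 58.4 W/(m·K); max service T ≥ 756 °C. Survivors: silicon carbide, tungsten.
Putting every candidate on a common basis:
  silicon carbide: E = 430.0 GPa, ρ = 3108 kg/m³
  tungsten: E = 402.7 GPa, ρ = 19200 kg/m³
  silicon carbide: M = 2.43×10⁻³
  tungsten: M = 0.385×10⁻³
Silicon carbide ranks first.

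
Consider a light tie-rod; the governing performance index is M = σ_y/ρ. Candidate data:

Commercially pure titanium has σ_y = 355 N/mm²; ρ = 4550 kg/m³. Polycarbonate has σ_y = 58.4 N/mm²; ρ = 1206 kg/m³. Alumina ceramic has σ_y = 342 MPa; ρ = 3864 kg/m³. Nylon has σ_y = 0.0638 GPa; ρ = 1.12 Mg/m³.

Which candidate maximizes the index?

alumina ceramic

Putting every candidate on a common basis:
  commercially pure titanium: σ_y = 355.0 MPa, ρ = 4550 kg/m³
  polycarbonate: σ_y = 58.40 MPa, ρ = 1206 kg/m³
  alumina ceramic: σ_y = 342.0 MPa, ρ = 3864 kg/m³
  nylon: σ_y = 63.80 MPa, ρ = 1120 kg/m³
  alumina ceramic: M = 88.5 kN·m/kg
  commercially pure titanium: M = 78.0 kN·m/kg
  nylon: M = 57.0 kN·m/kg
  polycarbonate: M = 48.4 kN·m/kg
The maximum is for alumina ceramic.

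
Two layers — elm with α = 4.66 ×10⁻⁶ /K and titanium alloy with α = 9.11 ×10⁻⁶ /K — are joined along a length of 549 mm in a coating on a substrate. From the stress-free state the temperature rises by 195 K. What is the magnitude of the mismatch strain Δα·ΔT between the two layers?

Δα = |4.66 − 9.11|×10⁻⁶/K = 4.45×10⁻⁶/K.
Mismatch strain = Δα·ΔT = 4.45×10⁻⁶ × 195.0 = 8.68×10⁻⁴.

8.68×10⁻⁴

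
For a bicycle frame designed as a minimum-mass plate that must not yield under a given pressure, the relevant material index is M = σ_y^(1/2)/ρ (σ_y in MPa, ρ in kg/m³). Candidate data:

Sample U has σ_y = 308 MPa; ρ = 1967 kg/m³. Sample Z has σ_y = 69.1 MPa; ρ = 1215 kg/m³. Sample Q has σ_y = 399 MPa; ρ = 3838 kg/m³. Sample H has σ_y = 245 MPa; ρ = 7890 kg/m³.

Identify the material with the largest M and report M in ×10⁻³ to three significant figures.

sample U, M = 8.92×10⁻³

Evaluate M for each candidate:
  sample U: M = 8.92×10⁻³
  sample Z: M = 6.84×10⁻³
  sample Q: M = 5.20×10⁻³
  sample H: M = 1.98×10⁻³
Highest index: sample U.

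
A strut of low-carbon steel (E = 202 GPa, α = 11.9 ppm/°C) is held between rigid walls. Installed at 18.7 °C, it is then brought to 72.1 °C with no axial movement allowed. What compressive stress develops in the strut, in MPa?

128 MPa

ΔT = 53.40 K. Constrained thermal stress σ = E·α·ΔT = 202.0×10³ MPa × 11.9×10⁻⁶ × 53.40 = 128 MPa (compressive).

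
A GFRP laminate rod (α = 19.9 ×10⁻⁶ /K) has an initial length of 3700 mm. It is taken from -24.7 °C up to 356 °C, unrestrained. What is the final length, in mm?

ΔT = 356 − (-24.7) = 380.7 K.
ΔL = α·L₀·ΔT = 19.9×10⁻⁶ × 3700 mm × 380.7 K = 28.0 mm.
L = L₀ + ΔL = 3700 + 28.0 = 3728.0 mm.

3728.0 mm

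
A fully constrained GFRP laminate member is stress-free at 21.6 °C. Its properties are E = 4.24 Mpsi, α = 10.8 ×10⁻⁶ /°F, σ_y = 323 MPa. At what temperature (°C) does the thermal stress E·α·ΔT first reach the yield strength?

590 °C

E = 4.24 Mpsi = 29.23 GPa.
α = 10.8×10⁻⁶/°F × 9/5 = 19.4×10⁻⁶/K.
E·α·ΔT = 323.0 MPa ⇒ ΔT = 323.0 / (29.23×10³ × 19.4×10⁻⁶) = 568.4 K.
T = 21.6 + 568.4 = 590.0 °C.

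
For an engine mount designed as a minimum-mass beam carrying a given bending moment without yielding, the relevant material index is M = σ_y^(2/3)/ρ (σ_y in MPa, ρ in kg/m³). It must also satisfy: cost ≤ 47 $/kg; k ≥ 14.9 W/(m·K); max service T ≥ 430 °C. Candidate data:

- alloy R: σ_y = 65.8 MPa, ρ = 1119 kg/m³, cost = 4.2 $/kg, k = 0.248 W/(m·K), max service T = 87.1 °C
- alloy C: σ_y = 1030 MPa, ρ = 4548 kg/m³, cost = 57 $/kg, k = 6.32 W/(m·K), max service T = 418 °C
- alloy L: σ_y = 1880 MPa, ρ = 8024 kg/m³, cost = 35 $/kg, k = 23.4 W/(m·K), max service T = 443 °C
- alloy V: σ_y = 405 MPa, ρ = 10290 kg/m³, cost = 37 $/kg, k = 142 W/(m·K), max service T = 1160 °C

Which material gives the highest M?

Screen on constraints: cost ≤ 47 $/kg; k ≥ 14.9 W/(m·K); max service T ≥ 430 °C. Survivors: alloy L, alloy V.
Evaluate M for each candidate:
  alloy L: M = 19.0×10⁻³
  alloy V: M = 5.32×10⁻³
Alloy L has the largest M.

alloy L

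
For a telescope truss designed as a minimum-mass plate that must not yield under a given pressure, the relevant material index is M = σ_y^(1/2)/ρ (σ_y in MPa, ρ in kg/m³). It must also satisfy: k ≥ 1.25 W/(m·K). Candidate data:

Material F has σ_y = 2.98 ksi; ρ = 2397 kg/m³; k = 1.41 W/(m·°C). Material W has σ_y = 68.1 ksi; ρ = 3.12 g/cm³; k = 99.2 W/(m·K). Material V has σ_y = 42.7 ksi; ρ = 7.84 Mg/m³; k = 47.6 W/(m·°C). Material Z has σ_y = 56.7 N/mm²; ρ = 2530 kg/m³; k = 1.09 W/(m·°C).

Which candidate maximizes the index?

Screen on constraints: k ≥ 1.25 W/(m·K). Survivors: material F, material W, material V.
Normalizing units and computing the index:
  material F: σ_y = 20.55 MPa, ρ = 2397 kg/m³
  material W: σ_y = 469.5 MPa, ρ = 3120 kg/m³
  material V: σ_y = 294.4 MPa, ρ = 7840 kg/m³
  material W: M = 6.95×10⁻³
  material V: M = 2.19×10⁻³
  material F: M = 1.89×10⁻³
The maximum is for material W.

material W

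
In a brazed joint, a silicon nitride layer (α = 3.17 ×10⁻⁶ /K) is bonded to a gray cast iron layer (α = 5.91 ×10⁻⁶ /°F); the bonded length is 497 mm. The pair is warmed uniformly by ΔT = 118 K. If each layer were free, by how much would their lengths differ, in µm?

438 µm

gray cast iron: α = 5.91×10⁻⁶/°F × 9/5 = 10.6×10⁻⁶/K.
Δα = |3.17 − 10.6|×10⁻⁶/K = 7.47×10⁻⁶/K.
ΔL_mismatch = Δα·L·ΔT = 7.47×10⁻⁶ × 497.0 mm × 118.0 K = 438 µm.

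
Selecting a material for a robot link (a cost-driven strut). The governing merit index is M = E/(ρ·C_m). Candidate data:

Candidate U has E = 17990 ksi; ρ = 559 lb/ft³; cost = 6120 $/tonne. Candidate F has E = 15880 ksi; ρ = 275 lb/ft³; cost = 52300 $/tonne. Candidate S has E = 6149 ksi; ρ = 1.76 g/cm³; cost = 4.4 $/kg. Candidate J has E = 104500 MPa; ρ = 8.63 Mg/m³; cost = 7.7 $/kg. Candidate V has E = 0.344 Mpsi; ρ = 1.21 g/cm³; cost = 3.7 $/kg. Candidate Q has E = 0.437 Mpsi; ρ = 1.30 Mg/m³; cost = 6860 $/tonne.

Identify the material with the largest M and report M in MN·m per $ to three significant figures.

candidate S, M = 5.47 MN·m per $

In SI units:
  candidate U: E = 124.0 GPa, ρ = 8954 kg/m³, cost = 6.120 $/kg
  candidate F: E = 109.5 GPa, ρ = 4405 kg/m³, cost = 52.30 $/kg
  candidate S: E = 42.40 GPa, ρ = 1760 kg/m³, cost = 4.400 $/kg
  candidate J: E = 104.5 GPa, ρ = 8630 kg/m³, cost = 7.700 $/kg
  candidate V: E = 2.372 GPa, ρ = 1210 kg/m³, cost = 3.700 $/kg
  candidate Q: E = 3.013 GPa, ρ = 1300 kg/m³, cost = 6.860 $/kg
  candidate S: M = 5.47 MN·m per $
  candidate U: M = 2.26 MN·m per $
  candidate J: M = 1.57 MN·m per $
  candidate V: M = 0.530 MN·m per $
  candidate F: M = 0.475 MN·m per $
  candidate Q: M = 0.338 MN·m per $
Highest index: candidate S.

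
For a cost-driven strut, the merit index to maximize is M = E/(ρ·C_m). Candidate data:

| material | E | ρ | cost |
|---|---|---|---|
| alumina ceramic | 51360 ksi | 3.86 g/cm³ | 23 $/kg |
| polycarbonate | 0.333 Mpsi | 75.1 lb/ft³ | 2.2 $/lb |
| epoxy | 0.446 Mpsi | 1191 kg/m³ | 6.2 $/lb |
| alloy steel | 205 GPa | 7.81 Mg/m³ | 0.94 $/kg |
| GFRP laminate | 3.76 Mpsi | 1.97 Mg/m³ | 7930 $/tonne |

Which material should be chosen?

alloy steel

Convert each candidate to consistent units, then evaluate M:
  alumina ceramic: E = 354.1 GPa, ρ = 3860 kg/m³, cost = 23.00 $/kg
  polycarbonate: E = 2.296 GPa, ρ = 1203 kg/m³, cost = 4.850 $/kg
  epoxy: E = 3.075 GPa, ρ = 1191 kg/m³, cost = 13.67 $/kg
  alloy steel: E = 205.0 GPa, ρ = 7810 kg/m³, cost = 0.9400 $/kg
  GFRP laminate: E = 25.92 GPa, ρ = 1970 kg/m³, cost = 7.930 $/kg
  alloy steel: M = 27.9 MN·m per $
  alumina ceramic: M = 3.99 MN·m per $
  GFRP laminate: M = 1.66 MN·m per $
  polycarbonate: M = 0.394 MN·m per $
  epoxy: M = 0.189 MN·m per $
Alloy steel ranks first.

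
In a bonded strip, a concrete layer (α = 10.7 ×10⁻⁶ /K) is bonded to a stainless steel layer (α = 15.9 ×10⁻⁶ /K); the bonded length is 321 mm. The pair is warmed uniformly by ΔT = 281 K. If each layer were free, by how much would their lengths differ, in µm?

Δα = |10.7 − 15.9|×10⁻⁶/K = 5.20×10⁻⁶/K.
ΔL_mismatch = Δα·L·ΔT = 5.20×10⁻⁶ × 321.0 mm × 281.0 K = 469 µm.

469 µm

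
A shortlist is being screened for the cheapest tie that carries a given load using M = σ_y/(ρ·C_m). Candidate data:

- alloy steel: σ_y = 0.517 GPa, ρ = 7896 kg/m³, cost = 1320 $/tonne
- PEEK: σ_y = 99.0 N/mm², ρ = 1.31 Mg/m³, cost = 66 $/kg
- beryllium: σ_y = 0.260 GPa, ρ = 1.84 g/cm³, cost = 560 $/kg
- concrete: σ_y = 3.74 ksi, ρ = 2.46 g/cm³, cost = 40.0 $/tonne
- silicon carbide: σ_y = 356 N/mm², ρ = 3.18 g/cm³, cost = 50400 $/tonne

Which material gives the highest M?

Putting every candidate on a common basis:
  alloy steel: σ_y = 517.0 MPa, ρ = 7896 kg/m³, cost = 1.320 $/kg
  PEEK: σ_y = 99.00 MPa, ρ = 1310 kg/m³, cost = 66.00 $/kg
  beryllium: σ_y = 260.0 MPa, ρ = 1840 kg/m³, cost = 560.0 $/kg
  concrete: σ_y = 25.79 MPa, ρ = 2460 kg/m³, cost = 0.04000 $/kg
  silicon carbide: σ_y = 356.0 MPa, ρ = 3180 kg/m³, cost = 50.40 $/kg
  concrete: M = 262 kN·m per $
  alloy steel: M = 49.6 kN·m per $
  silicon carbide: M = 2.22 kN·m per $
  PEEK: M = 1.15 kN·m per $
  beryllium: M = 0.252 kN·m per $
Highest index: concrete.

concrete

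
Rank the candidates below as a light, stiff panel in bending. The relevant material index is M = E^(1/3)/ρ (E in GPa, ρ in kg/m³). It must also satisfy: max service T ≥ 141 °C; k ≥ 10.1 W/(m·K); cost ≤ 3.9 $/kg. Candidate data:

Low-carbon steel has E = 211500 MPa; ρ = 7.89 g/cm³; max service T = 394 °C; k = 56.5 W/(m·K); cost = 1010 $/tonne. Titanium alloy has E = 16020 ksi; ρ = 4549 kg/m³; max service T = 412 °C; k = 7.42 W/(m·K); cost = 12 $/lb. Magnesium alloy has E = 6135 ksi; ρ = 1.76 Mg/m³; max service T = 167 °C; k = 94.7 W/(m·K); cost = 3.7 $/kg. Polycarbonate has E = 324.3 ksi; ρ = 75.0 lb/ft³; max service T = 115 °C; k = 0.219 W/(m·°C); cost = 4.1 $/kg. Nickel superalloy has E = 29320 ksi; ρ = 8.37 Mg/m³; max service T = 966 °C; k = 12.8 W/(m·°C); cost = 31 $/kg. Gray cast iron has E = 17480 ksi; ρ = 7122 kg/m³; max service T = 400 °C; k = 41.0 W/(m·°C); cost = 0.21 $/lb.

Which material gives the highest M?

Screen on constraints: max service T ≥ 141 °C; k ≥ 10.1 W/(m·K); cost ≤ 3.9 $/kg. Survivors: low-carbon steel, magnesium alloy, gray cast iron.
Putting every candidate on a common basis:
  low-carbon steel: E = 211.5 GPa, ρ = 7890 kg/m³
  magnesium alloy: E = 42.30 GPa, ρ = 1760 kg/m³
  gray cast iron: E = 120.5 GPa, ρ = 7122 kg/m³
  magnesium alloy: M = 1.98×10⁻³
  low-carbon steel: M = 0.755×10⁻³
  gray cast iron: M = 0.694×10⁻³
The maximum is for magnesium alloy.

magnesium alloy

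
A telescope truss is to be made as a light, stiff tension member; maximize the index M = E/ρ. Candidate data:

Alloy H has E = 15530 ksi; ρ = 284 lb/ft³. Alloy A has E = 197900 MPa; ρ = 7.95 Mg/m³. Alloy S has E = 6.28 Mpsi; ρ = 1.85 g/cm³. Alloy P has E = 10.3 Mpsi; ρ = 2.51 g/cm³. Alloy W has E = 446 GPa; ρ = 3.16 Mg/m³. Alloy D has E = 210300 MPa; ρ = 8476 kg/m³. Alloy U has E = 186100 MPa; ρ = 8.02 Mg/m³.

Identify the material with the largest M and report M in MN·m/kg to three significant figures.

Putting every candidate on a common basis:
  alloy H: E = 107.1 GPa, ρ = 4549 kg/m³
  alloy A: E = 197.9 GPa, ρ = 7950 kg/m³
  alloy S: E = 43.30 GPa, ρ = 1850 kg/m³
  alloy P: E = 71.02 GPa, ρ = 2510 kg/m³
  alloy W: E = 446.0 GPa, ρ = 3160 kg/m³
  alloy D: E = 210.3 GPa, ρ = 8476 kg/m³
  alloy U: E = 186.1 GPa, ρ = 8020 kg/m³
  alloy W: M = 141 MN·m/kg
  alloy P: M = 28.3 MN·m/kg
  alloy A: M = 24.9 MN·m/kg
  alloy D: M = 24.8 MN·m/kg
  alloy H: M = 23.5 MN·m/kg
  alloy S: M = 23.4 MN·m/kg
  alloy U: M = 23.2 MN·m/kg
Highest index: alloy W.

alloy W, M = 141 MN·m/kg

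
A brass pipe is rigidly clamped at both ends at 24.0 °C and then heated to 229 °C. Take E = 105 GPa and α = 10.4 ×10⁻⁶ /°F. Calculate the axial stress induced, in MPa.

α = 10.4×10⁻⁶/°F × 9/5 = 18.7×10⁻⁶/K.
ΔT = 205.0 K. Constrained thermal stress σ = E·α·ΔT = 105.0×10³ MPa × 18.7×10⁻⁶ × 205.0 = 403 MPa (compressive).

403 MPa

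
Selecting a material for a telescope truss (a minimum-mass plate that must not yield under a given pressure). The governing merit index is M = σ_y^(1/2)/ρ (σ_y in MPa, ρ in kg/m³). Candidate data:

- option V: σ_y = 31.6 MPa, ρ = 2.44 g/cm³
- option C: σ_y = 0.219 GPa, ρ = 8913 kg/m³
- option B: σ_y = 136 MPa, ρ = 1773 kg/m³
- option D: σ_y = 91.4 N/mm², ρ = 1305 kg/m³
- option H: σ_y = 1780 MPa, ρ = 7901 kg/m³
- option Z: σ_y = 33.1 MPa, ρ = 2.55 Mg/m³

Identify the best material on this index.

option D

Convert each candidate to consistent units, then evaluate M:
  option V: σ_y = 31.60 MPa, ρ = 2440 kg/m³
  option C: σ_y = 219.0 MPa, ρ = 8913 kg/m³
  option B: σ_y = 136.0 MPa, ρ = 1773 kg/m³
  option D: σ_y = 91.40 MPa, ρ = 1305 kg/m³
  option H: σ_y = 1780 MPa, ρ = 7901 kg/m³
  option Z: σ_y = 33.10 MPa, ρ = 2550 kg/m³
  option D: M = 7.33×10⁻³
  option B: M = 6.58×10⁻³
  option H: M = 5.34×10⁻³
  option V: M = 2.30×10⁻³
  option Z: M = 2.26×10⁻³
  option C: M = 1.66×10⁻³
Option D ranks first.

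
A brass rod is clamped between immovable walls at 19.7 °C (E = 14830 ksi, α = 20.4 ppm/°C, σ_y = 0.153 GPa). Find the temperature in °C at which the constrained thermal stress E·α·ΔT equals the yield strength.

E = 14830 ksi = 102.2 GPa.
σ_y = 0.153 GPa = 153.0 MPa.
E·α·ΔT = 153.0 MPa ⇒ ΔT = 153.0 / (102.2×10³ × 20.4×10⁻⁶) = 73.35 K.
T = 19.7 + 73.35 = 93.05 °C.

93.1 °C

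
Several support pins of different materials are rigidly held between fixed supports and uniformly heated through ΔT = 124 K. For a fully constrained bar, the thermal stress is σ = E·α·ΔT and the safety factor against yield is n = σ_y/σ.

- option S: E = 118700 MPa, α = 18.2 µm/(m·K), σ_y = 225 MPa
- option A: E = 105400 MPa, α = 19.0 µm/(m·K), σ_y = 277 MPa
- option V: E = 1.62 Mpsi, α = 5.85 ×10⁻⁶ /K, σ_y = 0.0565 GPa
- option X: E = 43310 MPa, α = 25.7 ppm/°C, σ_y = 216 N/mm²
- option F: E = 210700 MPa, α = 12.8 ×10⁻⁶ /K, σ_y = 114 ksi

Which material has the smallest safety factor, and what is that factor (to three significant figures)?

option S, n = 0.840

Per material, after unit conversion:
  option S: E = 118.7, α = 18.2, σ_y = 225.0 → σ = 268 MPa, n = 0.840
  option A: E = 105.4, α = 19.0, σ_y = 277.0 → σ = 248 MPa, n = 1.12
  option V: E = 11.17, α = 5.85, σ_y = 56.50 → σ = 8.10 MPa, n = 6.97
  option X: E = 43.31, α = 25.7, σ_y = 216.0 → σ = 138 MPa, n = 1.56
  option F: E = 210.7, α = 12.8, σ_y = 786.0 → σ = 334 MPa, n = 2.35
Option S has the lowest safety factor, n = 0.840.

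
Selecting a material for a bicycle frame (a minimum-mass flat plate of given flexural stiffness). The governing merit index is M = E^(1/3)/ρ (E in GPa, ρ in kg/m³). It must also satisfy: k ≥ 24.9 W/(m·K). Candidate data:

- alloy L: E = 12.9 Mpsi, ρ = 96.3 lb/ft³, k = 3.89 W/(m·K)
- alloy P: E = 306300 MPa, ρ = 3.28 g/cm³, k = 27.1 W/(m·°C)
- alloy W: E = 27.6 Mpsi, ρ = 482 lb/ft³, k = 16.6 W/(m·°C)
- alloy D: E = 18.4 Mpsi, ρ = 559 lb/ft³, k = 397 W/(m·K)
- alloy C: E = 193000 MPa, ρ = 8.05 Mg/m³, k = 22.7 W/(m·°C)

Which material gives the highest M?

Screen on constraints: k ≥ 24.9 W/(m·K). Survivors: alloy P, alloy D.
After converting to SI:
  alloy P: E = 306.3 GPa, ρ = 3280 kg/m³
  alloy D: E = 126.9 GPa, ρ = 8954 kg/m³
  alloy P: M = 2.06×10⁻³
  alloy D: M = 0.561×10⁻³
Alloy P ranks first.

alloy P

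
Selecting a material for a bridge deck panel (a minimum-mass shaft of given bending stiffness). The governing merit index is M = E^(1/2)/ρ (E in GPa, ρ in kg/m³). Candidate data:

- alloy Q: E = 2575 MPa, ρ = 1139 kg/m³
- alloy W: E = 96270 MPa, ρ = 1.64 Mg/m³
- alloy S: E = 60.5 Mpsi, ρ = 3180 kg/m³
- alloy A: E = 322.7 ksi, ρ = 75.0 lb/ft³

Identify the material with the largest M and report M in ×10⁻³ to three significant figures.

alloy S, M = 6.42×10⁻³

Normalizing units and computing the index:
  alloy Q: E = 2.575 GPa, ρ = 1139 kg/m³
  alloy W: E = 96.27 GPa, ρ = 1640 kg/m³
  alloy S: E = 417.1 GPa, ρ = 3180 kg/m³
  alloy A: E = 2.225 GPa, ρ = 1201 kg/m³
  alloy S: M = 6.42×10⁻³
  alloy W: M = 5.98×10⁻³
  alloy Q: M = 1.41×10⁻³
  alloy A: M = 1.24×10⁻³
The maximum is for alloy S.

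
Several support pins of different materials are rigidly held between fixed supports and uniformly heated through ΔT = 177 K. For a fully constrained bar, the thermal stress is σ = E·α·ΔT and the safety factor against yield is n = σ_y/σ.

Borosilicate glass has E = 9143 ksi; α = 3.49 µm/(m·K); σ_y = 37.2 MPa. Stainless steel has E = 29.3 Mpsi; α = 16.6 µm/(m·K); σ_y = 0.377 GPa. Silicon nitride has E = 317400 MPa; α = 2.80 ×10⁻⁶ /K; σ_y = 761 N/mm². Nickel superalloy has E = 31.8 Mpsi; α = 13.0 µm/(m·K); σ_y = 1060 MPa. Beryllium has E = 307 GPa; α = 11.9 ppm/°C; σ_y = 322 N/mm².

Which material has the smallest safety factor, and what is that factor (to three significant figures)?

With everything in SI (GPa, ×10⁻⁶/K, MPa):
  borosilicate glass: E = 63.04, α = 3.49, σ_y = 37.20 → σ = 38.9 MPa, n = 0.955
  stainless steel: E = 202.0, α = 16.6, σ_y = 377.0 → σ = 594 MPa, n = 0.635
  silicon nitride: E = 317.4, α = 2.80, σ_y = 761.0 → σ = 157 MPa, n = 4.84
  nickel superalloy: E = 219.3, α = 13.0, σ_y = 1060 → σ = 505 MPa, n = 2.10
  beryllium: E = 307.0, α = 11.9, σ_y = 322.0 → σ = 647 MPa, n = 0.498
Beryllium has the lowest safety factor, n = 0.498.

beryllium, n = 0.498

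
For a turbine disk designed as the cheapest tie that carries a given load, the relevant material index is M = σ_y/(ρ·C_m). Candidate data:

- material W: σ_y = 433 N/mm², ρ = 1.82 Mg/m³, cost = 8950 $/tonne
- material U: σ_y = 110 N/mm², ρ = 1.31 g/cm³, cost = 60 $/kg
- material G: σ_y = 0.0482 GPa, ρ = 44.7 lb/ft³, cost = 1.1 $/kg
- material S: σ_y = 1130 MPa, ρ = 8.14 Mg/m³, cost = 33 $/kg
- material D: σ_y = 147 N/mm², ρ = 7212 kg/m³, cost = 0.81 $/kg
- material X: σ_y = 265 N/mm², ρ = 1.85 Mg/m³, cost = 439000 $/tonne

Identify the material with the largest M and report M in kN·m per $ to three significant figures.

Putting every candidate on a common basis:
  material W: σ_y = 433.0 MPa, ρ = 1820 kg/m³, cost = 8.950 $/kg
  material U: σ_y = 110.0 MPa, ρ = 1310 kg/m³, cost = 60.00 $/kg
  material G: σ_y = 48.20 MPa, ρ = 716.0 kg/m³, cost = 1.100 $/kg
  material S: σ_y = 1130 MPa, ρ = 8140 kg/m³, cost = 33.00 $/kg
  material D: σ_y = 147.0 MPa, ρ = 7212 kg/m³, cost = 0.8100 $/kg
  material X: σ_y = 265.0 MPa, ρ = 1850 kg/m³, cost = 439.0 $/kg
  material G: M = 61.2 kN·m per $
  material W: M = 26.6 kN·m per $
  material D: M = 25.2 kN·m per $
  material S: M = 4.21 kN·m per $
  material U: M = 1.40 kN·m per $
  material X: M = 0.326 kN·m per $
Highest index: material G.

material G, M = 61.2 kN·m per $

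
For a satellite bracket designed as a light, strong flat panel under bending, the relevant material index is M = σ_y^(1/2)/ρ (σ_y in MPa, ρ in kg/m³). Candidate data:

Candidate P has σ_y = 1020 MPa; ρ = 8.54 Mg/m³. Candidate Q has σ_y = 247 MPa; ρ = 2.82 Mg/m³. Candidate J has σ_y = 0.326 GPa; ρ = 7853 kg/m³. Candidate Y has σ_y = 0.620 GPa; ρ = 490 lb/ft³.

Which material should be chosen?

Normalizing units and computing the index:
  candidate P: σ_y = 1020 MPa, ρ = 8540 kg/m³
  candidate Q: σ_y = 247.0 MPa, ρ = 2820 kg/m³
  candidate J: σ_y = 326.0 MPa, ρ = 7853 kg/m³
  candidate Y: σ_y = 620.0 MPa, ρ = 7849 kg/m³
  candidate Q: M = 5.57×10⁻³
  candidate P: M = 3.74×10⁻³
  candidate Y: M = 3.17×10⁻³
  candidate J: M = 2.30×10⁻³
The maximum is for candidate Q.

candidate Q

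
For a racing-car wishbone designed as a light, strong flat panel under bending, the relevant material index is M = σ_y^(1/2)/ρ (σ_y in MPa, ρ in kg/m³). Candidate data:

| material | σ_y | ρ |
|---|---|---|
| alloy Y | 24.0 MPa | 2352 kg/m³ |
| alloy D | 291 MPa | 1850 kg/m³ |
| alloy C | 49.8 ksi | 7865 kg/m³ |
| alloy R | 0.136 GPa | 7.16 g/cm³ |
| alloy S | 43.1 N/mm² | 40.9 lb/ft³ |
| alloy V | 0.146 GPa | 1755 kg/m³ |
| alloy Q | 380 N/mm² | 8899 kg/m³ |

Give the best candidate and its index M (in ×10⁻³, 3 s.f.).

alloy S, M = 10.0×10⁻³

Putting every candidate on a common basis:
  alloy Y: σ_y = 24.00 MPa, ρ = 2352 kg/m³
  alloy D: σ_y = 291.0 MPa, ρ = 1850 kg/m³
  alloy C: σ_y = 343.4 MPa, ρ = 7865 kg/m³
  alloy R: σ_y = 136.0 MPa, ρ = 7160 kg/m³
  alloy S: σ_y = 43.10 MPa, ρ = 655.2 kg/m³
  alloy V: σ_y = 146.0 MPa, ρ = 1755 kg/m³
  alloy Q: σ_y = 380.0 MPa, ρ = 8899 kg/m³
  alloy S: M = 10.0×10⁻³
  alloy D: M = 9.22×10⁻³
  alloy V: M = 6.88×10⁻³
  alloy C: M = 2.36×10⁻³
  alloy Q: M = 2.19×10⁻³
  alloy Y: M = 2.08×10⁻³
  alloy R: M = 1.63×10⁻³
Alloy S has the largest M.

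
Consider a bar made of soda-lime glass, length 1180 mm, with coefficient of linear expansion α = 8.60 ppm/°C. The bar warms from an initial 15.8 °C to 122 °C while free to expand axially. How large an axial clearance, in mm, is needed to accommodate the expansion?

1.08 mm

ΔT = 122 − 15.8 = 106.2 K.
ΔL = α·L₀·ΔT = 8.60×10⁻⁶ × 1180 mm × 106.2 K = 1.08 mm.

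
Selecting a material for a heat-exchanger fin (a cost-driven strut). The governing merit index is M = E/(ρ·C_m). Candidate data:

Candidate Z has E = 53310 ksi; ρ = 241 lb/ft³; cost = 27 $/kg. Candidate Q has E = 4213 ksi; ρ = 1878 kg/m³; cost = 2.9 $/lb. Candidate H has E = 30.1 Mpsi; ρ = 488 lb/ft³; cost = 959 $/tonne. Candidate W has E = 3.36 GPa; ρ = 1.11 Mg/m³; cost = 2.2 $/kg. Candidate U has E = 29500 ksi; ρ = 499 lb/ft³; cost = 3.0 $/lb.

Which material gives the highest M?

In SI units:
  candidate Z: E = 367.6 GPa, ρ = 3860 kg/m³, cost = 27.00 $/kg
  candidate Q: E = 29.05 GPa, ρ = 1878 kg/m³, cost = 6.393 $/kg
  candidate H: E = 207.5 GPa, ρ = 7817 kg/m³, cost = 0.9590 $/kg
  candidate W: E = 3.360 GPa, ρ = 1110 kg/m³, cost = 2.200 $/kg
  candidate U: E = 203.4 GPa, ρ = 7993 kg/m³, cost = 6.614 $/kg
  candidate H: M = 27.7 MN·m per $
  candidate U: M = 3.85 MN·m per $
  candidate Z: M = 3.53 MN·m per $
  candidate Q: M = 2.42 MN·m per $
  candidate W: M = 1.38 MN·m per $
Highest index: candidate H.

candidate H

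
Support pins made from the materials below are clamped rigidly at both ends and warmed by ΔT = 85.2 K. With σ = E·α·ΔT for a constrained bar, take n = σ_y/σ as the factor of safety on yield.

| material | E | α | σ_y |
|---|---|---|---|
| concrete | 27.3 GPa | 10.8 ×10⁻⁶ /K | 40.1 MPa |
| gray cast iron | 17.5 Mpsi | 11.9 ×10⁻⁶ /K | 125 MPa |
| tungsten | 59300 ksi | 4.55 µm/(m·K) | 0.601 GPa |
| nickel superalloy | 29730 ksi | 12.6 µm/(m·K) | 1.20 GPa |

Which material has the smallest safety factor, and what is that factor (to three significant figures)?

gray cast iron, n = 1.02

Per material, after unit conversion:
  concrete: E = 27.30, α = 10.8, σ_y = 40.10 → σ = 25.1 MPa, n = 1.60
  gray cast iron: E = 120.7, α = 11.9, σ_y = 125.0 → σ = 122 MPa, n = 1.02
  tungsten: E = 408.9, α = 4.55, σ_y = 601.0 → σ = 158 MPa, n = 3.79
  nickel superalloy: E = 205.0, α = 12.6, σ_y = 1200 → σ = 220 MPa, n = 5.45
Smallest n: gray cast iron with n = 1.02.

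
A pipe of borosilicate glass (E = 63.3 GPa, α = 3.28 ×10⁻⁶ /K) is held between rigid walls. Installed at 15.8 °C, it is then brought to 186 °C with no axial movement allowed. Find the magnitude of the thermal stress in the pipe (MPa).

ΔT = 170.2 K. Constrained thermal stress σ = E·α·ΔT = 63.30×10³ MPa × 3.28×10⁻⁶ × 170.2 = 35.3 MPa (compressive).

35.3 MPa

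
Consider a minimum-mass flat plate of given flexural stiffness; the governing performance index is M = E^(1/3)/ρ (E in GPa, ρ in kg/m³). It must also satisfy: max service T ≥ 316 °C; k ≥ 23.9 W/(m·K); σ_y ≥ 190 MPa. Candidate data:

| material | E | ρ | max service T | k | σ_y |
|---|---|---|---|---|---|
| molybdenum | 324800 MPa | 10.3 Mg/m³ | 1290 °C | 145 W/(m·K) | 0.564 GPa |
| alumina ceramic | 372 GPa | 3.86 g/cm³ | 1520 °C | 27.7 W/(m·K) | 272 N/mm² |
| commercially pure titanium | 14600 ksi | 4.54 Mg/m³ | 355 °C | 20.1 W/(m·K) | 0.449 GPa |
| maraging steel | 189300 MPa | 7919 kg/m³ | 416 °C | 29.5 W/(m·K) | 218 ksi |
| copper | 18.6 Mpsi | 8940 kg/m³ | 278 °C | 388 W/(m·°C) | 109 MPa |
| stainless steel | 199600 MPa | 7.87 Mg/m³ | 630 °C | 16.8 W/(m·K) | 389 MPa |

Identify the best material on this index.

Screen on constraints: max service T ≥ 316 °C; k ≥ 23.9 W/(m·K); σ_y ≥ 190 MPa. Survivors: molybdenum, alumina ceramic, maraging steel.
After converting to SI:
  molybdenum: E = 324.8 GPa, ρ = 10300 kg/m³
  alumina ceramic: E = 372.0 GPa, ρ = 3860 kg/m³
  maraging steel: E = 189.3 GPa, ρ = 7919 kg/m³
  alumina ceramic: M = 1.86×10⁻³
  maraging steel: M = 0.725×10⁻³
  molybdenum: M = 0.667×10⁻³
Highest index: alumina ceramic.

alumina ceramic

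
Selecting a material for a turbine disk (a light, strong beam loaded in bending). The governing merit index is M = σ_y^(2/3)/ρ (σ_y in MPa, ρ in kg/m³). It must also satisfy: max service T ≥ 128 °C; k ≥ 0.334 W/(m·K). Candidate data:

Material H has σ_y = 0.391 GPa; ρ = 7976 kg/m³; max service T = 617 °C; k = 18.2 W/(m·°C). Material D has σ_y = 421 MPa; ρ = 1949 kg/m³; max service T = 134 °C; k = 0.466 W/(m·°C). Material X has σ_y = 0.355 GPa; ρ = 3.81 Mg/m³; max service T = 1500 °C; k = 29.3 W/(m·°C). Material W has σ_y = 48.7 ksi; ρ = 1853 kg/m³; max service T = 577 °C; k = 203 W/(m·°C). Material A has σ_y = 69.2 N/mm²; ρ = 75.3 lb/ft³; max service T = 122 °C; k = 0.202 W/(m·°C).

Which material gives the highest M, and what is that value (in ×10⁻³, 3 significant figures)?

Screen on constraints: max service T ≥ 128 °C; k ≥ 0.334 W/(m·K). Survivors: material H, material D, material X, material W.
Putting every candidate on a common basis:
  material H: σ_y = 391.0 MPa, ρ = 7976 kg/m³
  material D: σ_y = 421.0 MPa, ρ = 1949 kg/m³
  material X: σ_y = 355.0 MPa, ρ = 3810 kg/m³
  material W: σ_y = 335.8 MPa, ρ = 1853 kg/m³
  material D: M = 28.8×10⁻³
  material W: M = 26.1×10⁻³
  material X: M = 13.2×10⁻³
  material H: M = 6.70×10⁻³
Material D ranks first.

material D, M = 28.8×10⁻³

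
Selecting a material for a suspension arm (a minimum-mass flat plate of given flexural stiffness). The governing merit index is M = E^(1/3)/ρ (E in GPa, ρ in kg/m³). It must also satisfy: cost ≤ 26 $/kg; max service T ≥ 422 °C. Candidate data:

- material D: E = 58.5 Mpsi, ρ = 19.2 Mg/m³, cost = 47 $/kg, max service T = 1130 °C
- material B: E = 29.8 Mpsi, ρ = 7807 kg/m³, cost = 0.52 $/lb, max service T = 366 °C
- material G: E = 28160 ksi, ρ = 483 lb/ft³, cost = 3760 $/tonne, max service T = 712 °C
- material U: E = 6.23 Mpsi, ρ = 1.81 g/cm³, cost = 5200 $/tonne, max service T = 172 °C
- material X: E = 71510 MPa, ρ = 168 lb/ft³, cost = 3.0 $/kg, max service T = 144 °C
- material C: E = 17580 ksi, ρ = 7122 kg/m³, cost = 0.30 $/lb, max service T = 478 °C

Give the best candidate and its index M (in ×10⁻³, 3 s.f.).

Screen on constraints: cost ≤ 26 $/kg; max service T ≥ 422 °C. Survivors: material G, material C.
After converting to SI:
  material G: E = 194.2 GPa, ρ = 7737 kg/m³
  material C: E = 121.2 GPa, ρ = 7122 kg/m³
  material G: M = 0.748×10⁻³
  material C: M = 0.695×10⁻³
Material G has the largest M.

material G, M = 0.748×10⁻³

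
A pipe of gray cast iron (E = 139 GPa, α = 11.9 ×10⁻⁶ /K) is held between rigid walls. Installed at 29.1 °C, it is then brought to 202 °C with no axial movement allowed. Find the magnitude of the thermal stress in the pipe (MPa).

286 MPa

ΔT = 172.9 K. Constrained thermal stress σ = E·α·ΔT = 139.0×10³ MPa × 11.9×10⁻⁶ × 172.9 = 286 MPa (compressive).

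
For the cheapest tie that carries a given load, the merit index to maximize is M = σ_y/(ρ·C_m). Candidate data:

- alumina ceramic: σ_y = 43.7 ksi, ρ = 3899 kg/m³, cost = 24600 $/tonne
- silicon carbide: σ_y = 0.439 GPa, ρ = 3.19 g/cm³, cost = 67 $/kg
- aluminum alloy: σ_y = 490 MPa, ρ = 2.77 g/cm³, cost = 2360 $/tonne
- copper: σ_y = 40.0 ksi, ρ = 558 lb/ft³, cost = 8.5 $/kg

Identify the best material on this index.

aluminum alloy

Convert each candidate to consistent units, then evaluate M:
  alumina ceramic: σ_y = 301.3 MPa, ρ = 3899 kg/m³, cost = 24.60 $/kg
  silicon carbide: σ_y = 439.0 MPa, ρ = 3190 kg/m³, cost = 67.00 $/kg
  aluminum alloy: σ_y = 490.0 MPa, ρ = 2770 kg/m³, cost = 2.360 $/kg
  copper: σ_y = 275.8 MPa, ρ = 8938 kg/m³, cost = 8.500 $/kg
  aluminum alloy: M = 75.0 kN·m per $
  copper: M = 3.63 kN·m per $
  alumina ceramic: M = 3.14 kN·m per $
  silicon carbide: M = 2.05 kN·m per $
The maximum is for aluminum alloy.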